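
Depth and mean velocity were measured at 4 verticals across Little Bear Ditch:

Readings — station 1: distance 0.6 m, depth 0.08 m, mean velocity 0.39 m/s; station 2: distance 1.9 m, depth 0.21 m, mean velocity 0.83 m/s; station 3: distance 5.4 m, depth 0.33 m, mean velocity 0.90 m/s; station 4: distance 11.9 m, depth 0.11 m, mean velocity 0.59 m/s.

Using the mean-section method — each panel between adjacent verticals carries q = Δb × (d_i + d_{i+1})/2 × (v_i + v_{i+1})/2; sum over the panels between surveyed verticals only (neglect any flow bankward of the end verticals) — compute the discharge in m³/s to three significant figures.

2.00 m³/s

Panel 1-2: Δb = 1.3 m, d̄ = (0.08+0.21)/2 = 0.145, v̄ = (0.39+0.83)/2 = 0.61 → q = 1.3×0.145×0.61 = 0.1150 m³/s
Panel 2-3: Δb = 3.5 m, d̄ = (0.21+0.33)/2 = 0.27, v̄ = (0.83+0.90)/2 = 0.865 → q = 3.5×0.27×0.865 = 0.8174 m³/s
Panel 3-4: Δb = 6.5 m, d̄ = (0.33+0.11)/2 = 0.22, v̄ = (0.90+0.59)/2 = 0.745 → q = 6.5×0.22×0.745 = 1.065 m³/s
Q = Σ q = 1.998 m³/s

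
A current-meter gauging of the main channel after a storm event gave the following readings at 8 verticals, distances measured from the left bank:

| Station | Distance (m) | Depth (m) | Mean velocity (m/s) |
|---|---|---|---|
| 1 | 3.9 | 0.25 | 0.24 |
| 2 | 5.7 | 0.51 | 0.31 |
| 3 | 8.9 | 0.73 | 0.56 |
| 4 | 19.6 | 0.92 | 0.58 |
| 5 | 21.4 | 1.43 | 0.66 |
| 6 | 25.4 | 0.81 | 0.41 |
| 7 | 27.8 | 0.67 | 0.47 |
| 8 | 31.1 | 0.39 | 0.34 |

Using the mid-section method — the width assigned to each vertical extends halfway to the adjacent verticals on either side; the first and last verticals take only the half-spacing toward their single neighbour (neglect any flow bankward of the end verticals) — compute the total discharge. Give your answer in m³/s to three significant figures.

w_1 = (5.7 − 3.9)/2 = 0.9 m; q_1 = 0.24 × 0.25 × 0.9 = 0.05400 m³/s
w_2 = (8.9 − 3.9)/2 = 2.5 m; q_2 = 0.31 × 0.51 × 2.5 = 0.3953 m³/s
w_3 = (19.6 − 5.7)/2 = 6.95 m; q_3 = 0.56 × 0.73 × 6.95 = 2.841 m³/s
w_4 = (21.4 − 8.9)/2 = 6.25 m; q_4 = 0.58 × 0.92 × 6.25 = 3.335 m³/s
w_5 = (25.4 − 19.6)/2 = 2.9 m; q_5 = 0.66 × 1.43 × 2.9 = 2.737 m³/s
w_6 = (27.8 − 21.4)/2 = 3.2 m; q_6 = 0.41 × 0.81 × 3.2 = 1.063 m³/s
w_7 = (31.1 − 25.4)/2 = 2.85 m; q_7 = 0.47 × 0.67 × 2.85 = 0.8975 m³/s
w_8 = (31.1 − 27.8)/2 = 1.65 m; q_8 = 0.34 × 0.39 × 1.65 = 0.2188 m³/s
Q = Σ qᵢ = 11.54 m³/s

11.5 m³/s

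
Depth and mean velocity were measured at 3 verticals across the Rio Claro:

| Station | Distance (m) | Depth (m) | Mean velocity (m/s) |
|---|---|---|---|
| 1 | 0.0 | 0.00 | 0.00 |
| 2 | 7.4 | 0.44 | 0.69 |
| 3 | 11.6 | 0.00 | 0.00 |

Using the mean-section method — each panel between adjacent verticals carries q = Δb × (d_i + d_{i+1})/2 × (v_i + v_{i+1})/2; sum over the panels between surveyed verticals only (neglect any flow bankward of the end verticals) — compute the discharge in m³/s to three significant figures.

Panel 1-2: Δb = 7.4 m, d̄ = (0.00+0.44)/2 = 0.22, v̄ = (0.00+0.69)/2 = 0.345 → q = 7.4×0.22×0.345 = 0.5617 m³/s
Panel 2-3: Δb = 4.2 m, d̄ = (0.44+0.00)/2 = 0.22, v̄ = (0.69+0.00)/2 = 0.345 → q = 4.2×0.22×0.345 = 0.3188 m³/s
Q = Σ q = 0.8804 m³/s

0.880 m³/s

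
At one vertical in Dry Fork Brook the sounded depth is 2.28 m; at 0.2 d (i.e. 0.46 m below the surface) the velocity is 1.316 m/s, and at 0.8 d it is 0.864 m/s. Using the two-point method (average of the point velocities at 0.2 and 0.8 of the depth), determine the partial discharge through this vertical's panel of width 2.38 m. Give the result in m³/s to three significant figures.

v̄ = (1.316 + 0.864) / 2 = 1.090 m/s
q = v̄ × d × w = 1.090 × 2.28 × 2.38 = 5.915 m³/s

5.91 m³/s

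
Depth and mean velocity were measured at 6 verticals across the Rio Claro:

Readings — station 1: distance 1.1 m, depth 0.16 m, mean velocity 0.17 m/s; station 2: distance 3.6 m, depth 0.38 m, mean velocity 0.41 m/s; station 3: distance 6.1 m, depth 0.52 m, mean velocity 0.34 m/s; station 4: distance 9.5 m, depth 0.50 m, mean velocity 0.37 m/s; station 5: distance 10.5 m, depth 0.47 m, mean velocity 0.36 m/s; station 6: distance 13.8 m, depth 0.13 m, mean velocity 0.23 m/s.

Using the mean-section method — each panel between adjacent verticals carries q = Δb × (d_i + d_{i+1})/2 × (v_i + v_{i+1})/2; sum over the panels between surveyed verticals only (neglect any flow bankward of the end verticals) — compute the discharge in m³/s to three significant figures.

Panel 1-2: Δb = 2.5 m, d̄ = (0.16+0.38)/2 = 0.27, v̄ = (0.17+0.41)/2 = 0.29 → q = 2.5×0.27×0.29 = 0.1958 m³/s
Panel 2-3: Δb = 2.5 m, d̄ = (0.38+0.52)/2 = 0.45, v̄ = (0.41+0.34)/2 = 0.375 → q = 2.5×0.45×0.375 = 0.4219 m³/s
Panel 3-4: Δb = 3.4 m, d̄ = (0.52+0.50)/2 = 0.51, v̄ = (0.34+0.37)/2 = 0.355 → q = 3.4×0.51×0.355 = 0.6156 m³/s
Panel 4-5: Δb = 1 m, d̄ = (0.50+0.47)/2 = 0.485, v̄ = (0.37+0.36)/2 = 0.365 → q = 1×0.485×0.365 = 0.1770 m³/s
Panel 5-6: Δb = 3.3 m, d̄ = (0.47+0.13)/2 = 0.3, v̄ = (0.36+0.23)/2 = 0.295 → q = 3.3×0.3×0.295 = 0.2921 m³/s
Q = Σ q = 1.702 m³/s

1.70 m³/s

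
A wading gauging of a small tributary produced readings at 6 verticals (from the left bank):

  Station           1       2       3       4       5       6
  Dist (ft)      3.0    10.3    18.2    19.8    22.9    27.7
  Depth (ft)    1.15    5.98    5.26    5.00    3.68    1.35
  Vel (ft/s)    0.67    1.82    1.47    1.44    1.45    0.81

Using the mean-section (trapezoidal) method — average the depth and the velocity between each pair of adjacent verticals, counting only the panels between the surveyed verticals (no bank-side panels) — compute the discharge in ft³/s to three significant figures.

Panel 1-2: Δb = 7.3 ft, d̄ = (1.15+5.98)/2 = 3.565, v̄ = (0.67+1.82)/2 = 1.245 → q = 7.3×3.565×1.245 = 32.40 ft³/s
Panel 2-3: Δb = 7.9 ft, d̄ = (5.98+5.26)/2 = 5.62, v̄ = (1.82+1.47)/2 = 1.645 → q = 7.9×5.62×1.645 = 73.03 ft³/s
Panel 3-4: Δb = 1.6 ft, d̄ = (5.26+5.00)/2 = 5.13, v̄ = (1.47+1.44)/2 = 1.455 → q = 1.6×5.13×1.455 = 11.94 ft³/s
Panel 4-5: Δb = 3.1 ft, d̄ = (5.00+3.68)/2 = 4.34, v̄ = (1.44+1.45)/2 = 1.445 → q = 3.1×4.34×1.445 = 19.44 ft³/s
Panel 5-6: Δb = 4.8 ft, d̄ = (3.68+1.35)/2 = 2.515, v̄ = (1.45+0.81)/2 = 1.13 → q = 4.8×2.515×1.13 = 13.64 ft³/s
Q = Σ q = 150.5 ft³/s

150 ft³/s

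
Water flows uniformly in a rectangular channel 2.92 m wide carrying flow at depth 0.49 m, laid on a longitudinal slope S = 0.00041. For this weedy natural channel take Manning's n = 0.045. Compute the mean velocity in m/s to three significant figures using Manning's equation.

A = b·y = 2.92 × 0.49 = 1.431 m²
P = b + 2y = 2.92 + 2×0.49 = 3.900 m
R = A/P = 1.431/3.900 = 0.3669 m
Q = (1/n)·A·R^(2/3)·S^(1/2) = (1/0.045) × 1.431 × 0.3669^(2/3) × 0.00041^(1/2) = 0.3299 m³/s
V = Q/A = 0.3299/1.431 = 0.2306 m/s

0.231 m/s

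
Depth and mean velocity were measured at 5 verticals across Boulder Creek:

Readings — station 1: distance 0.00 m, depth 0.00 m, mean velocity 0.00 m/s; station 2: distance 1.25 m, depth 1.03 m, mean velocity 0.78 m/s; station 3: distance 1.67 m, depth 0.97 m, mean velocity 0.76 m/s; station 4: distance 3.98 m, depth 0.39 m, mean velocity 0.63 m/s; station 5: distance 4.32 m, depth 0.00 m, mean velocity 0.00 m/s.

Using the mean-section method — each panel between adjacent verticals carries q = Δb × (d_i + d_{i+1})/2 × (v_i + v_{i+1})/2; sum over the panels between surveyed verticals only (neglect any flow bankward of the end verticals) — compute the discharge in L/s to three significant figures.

Panel 1-2: Δb = 1.25 m, d̄ = (0.00+1.03)/2 = 0.515, v̄ = (0.00+0.78)/2 = 0.39 → q = 1.25×0.515×0.39 = 0.2511 m³/s
Panel 2-3: Δb = 0.42 m, d̄ = (1.03+0.97)/2 = 1, v̄ = (0.78+0.76)/2 = 0.77 → q = 0.42×1×0.77 = 0.3234 m³/s
Panel 3-4: Δb = 2.31 m, d̄ = (0.97+0.39)/2 = 0.68, v̄ = (0.76+0.63)/2 = 0.695 → q = 2.31×0.68×0.695 = 1.092 m³/s
Panel 4-5: Δb = 0.34 m, d̄ = (0.39+0.00)/2 = 0.195, v̄ = (0.63+0.00)/2 = 0.315 → q = 0.34×0.195×0.315 = 0.02088 m³/s
Q = Σ q = 1.687 m³/s
= 1.687 × 1000 = 1687 L/s

1690 L/s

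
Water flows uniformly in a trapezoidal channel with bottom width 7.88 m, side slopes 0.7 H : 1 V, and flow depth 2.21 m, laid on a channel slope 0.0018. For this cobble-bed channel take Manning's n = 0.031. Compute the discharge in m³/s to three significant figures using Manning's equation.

38.5 m³/s

A = (b + z·y)·y = (7.88 + 0.7×2.21)×2.21 = 20.83 m²
P = b + 2y√(1+z²) = 7.88 + 2×2.21×√(1+0.7²) = 13.28 m
R = A/P = 20.83/13.28 = 1.569 m
Q = (1/n)·A·R^(2/3)·S^(1/2) = (1/0.031) × 20.83 × 1.569^(2/3) × 0.0018^(1/2) = 38.51 m³/s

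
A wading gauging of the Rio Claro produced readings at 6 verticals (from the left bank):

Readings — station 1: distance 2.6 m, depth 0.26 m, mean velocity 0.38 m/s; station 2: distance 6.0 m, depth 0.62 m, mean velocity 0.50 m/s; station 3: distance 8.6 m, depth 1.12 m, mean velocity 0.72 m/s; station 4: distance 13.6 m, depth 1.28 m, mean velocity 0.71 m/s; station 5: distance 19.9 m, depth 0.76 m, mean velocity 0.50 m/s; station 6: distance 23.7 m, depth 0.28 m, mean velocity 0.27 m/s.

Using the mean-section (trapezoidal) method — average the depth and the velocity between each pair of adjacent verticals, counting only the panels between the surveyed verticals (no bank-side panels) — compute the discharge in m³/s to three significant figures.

Panel 1-2: Δb = 3.4 m, d̄ = (0.26+0.62)/2 = 0.44, v̄ = (0.38+0.50)/2 = 0.44 → q = 3.4×0.44×0.44 = 0.6582 m³/s
Panel 2-3: Δb = 2.6 m, d̄ = (0.62+1.12)/2 = 0.87, v̄ = (0.50+0.72)/2 = 0.61 → q = 2.6×0.87×0.61 = 1.380 m³/s
Panel 3-4: Δb = 5 m, d̄ = (1.12+1.28)/2 = 1.2, v̄ = (0.72+0.71)/2 = 0.715 → q = 5×1.2×0.715 = 4.290 m³/s
Panel 4-5: Δb = 6.3 m, d̄ = (1.28+0.76)/2 = 1.02, v̄ = (0.71+0.50)/2 = 0.605 → q = 6.3×1.02×0.605 = 3.888 m³/s
Panel 5-6: Δb = 3.8 m, d̄ = (0.76+0.28)/2 = 0.52, v̄ = (0.50+0.27)/2 = 0.385 → q = 3.8×0.52×0.385 = 0.7608 m³/s
Q = Σ q = 10.98 m³/s

11.0 m³/s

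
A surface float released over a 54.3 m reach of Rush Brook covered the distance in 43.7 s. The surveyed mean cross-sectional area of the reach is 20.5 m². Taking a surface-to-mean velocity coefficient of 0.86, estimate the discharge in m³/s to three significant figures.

21.9 m³/s

v_surface = L / t̄ = 54.3 / 43.7 = 1.243 m/s
v_mean = 0.86 × 1.243 = 1.069 m/s
Q = A × v_mean = 20.5 × 1.069 = 21.91 m³/s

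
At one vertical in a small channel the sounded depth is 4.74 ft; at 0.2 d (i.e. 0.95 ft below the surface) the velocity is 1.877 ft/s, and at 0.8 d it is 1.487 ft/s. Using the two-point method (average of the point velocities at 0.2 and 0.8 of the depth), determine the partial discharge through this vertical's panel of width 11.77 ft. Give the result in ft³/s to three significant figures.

93.8 ft³/s

v̄ = (1.877 + 1.487) / 2 = 1.682 ft/s
q = v̄ × d × w = 1.682 × 4.74 × 11.77 = 93.84 ft³/s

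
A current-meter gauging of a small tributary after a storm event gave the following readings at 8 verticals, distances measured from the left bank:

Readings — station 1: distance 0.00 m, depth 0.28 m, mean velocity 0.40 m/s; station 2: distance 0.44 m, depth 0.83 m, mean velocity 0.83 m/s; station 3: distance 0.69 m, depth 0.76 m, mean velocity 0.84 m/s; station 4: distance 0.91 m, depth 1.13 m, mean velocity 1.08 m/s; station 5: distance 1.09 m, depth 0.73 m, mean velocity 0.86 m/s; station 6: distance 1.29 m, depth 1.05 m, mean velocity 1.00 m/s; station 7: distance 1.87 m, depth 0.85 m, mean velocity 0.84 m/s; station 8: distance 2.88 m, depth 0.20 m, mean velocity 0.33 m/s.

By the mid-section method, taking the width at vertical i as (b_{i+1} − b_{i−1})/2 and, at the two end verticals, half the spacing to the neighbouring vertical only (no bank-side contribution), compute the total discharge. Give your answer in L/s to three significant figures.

w_1 = (0.44 − 0.00)/2 = 0.22 m; q_1 = 0.40 × 0.28 × 0.22 = 0.02464 m³/s
w_2 = (0.69 − 0.00)/2 = 0.345 m; q_2 = 0.83 × 0.83 × 0.345 = 0.2377 m³/s
w_3 = (0.91 − 0.44)/2 = 0.235 m; q_3 = 0.84 × 0.76 × 0.235 = 0.1500 m³/s
w_4 = (1.09 − 0.69)/2 = 0.2 m; q_4 = 1.08 × 1.13 × 0.2 = 0.2441 m³/s
w_5 = (1.29 − 0.91)/2 = 0.19 m; q_5 = 0.86 × 0.73 × 0.19 = 0.1193 m³/s
w_6 = (1.87 − 1.09)/2 = 0.39 m; q_6 = 1.00 × 1.05 × 0.39 = 0.4095 m³/s
w_7 = (2.88 − 1.29)/2 = 0.795 m; q_7 = 0.84 × 0.85 × 0.795 = 0.5676 m³/s
w_8 = (2.88 − 1.87)/2 = 0.505 m; q_8 = 0.33 × 0.20 × 0.505 = 0.03333 m³/s
Q = Σ qᵢ = 1.786 m³/s
= 1.786 × 1000 = 1786 L/s

1790 L/s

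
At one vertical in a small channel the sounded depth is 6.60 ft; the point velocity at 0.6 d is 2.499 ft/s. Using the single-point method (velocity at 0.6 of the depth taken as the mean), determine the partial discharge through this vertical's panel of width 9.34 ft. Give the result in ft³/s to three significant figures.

154 ft³/s

v̄ = v₀.₆ = 2.499 ft/s
q = v̄ × d × w = 2.499 × 6.60 × 9.34 = 154.0 ft³/s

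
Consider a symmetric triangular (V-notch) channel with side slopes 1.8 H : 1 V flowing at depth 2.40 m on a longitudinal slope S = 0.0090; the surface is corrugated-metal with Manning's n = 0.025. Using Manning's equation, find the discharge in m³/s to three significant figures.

A = z·y² = 1.8×2.40² = 10.37 m²
P = 2y√(1+z²) = 2×2.40×√(1+1.8²) = 9.884 m
R = A/P = 10.37/9.884 = 1.049 m
Q = (1/n)·A·R^(2/3)·S^(1/2) = (1/0.025) × 10.37 × 1.049^(2/3) × 0.0090^(1/2) = 40.62 m³/s

40.6 m³/s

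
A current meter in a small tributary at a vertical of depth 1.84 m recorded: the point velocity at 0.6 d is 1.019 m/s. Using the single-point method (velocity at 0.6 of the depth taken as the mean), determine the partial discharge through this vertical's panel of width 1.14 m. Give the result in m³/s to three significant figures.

v̄ = v₀.₆ = 1.019 m/s
q = v̄ × d × w = 1.019 × 1.84 × 1.14 = 2.137 m³/s

2.14 m³/s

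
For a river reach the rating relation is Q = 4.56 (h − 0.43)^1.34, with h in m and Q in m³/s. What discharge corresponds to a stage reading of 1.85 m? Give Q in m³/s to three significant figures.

7.30 m³/s

Q = 4.56 × (1.85 − 0.43)^1.34 = 4.56 × 1.42^1.34 = 7.295 m³/s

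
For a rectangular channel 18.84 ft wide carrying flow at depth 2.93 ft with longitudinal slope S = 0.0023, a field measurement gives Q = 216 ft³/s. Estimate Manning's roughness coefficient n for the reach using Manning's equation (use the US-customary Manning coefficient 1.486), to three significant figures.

A = b·y = 18.84 × 2.93 = 55.20 ft²
P = b + 2y = 18.84 + 2×2.93 = 24.70 ft
R = A/P = 55.20/24.70 = 2.235 ft
n = (1.486/Q)·A·R^(2/3)·S^(1/2) = (1.486/216) × 55.20 × 1.709 × 0.04796 = 0.03113

0.0311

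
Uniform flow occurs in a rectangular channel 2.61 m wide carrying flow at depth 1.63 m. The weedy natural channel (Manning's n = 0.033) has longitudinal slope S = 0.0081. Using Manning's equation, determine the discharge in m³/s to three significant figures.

9.36 m³/s

A = b·y = 2.61 × 1.63 = 4.254 m²
P = b + 2y = 2.61 + 2×1.63 = 5.870 m
R = A/P = 4.254/5.870 = 0.7248 m
Q = (1/n)·A·R^(2/3)·S^(1/2) = (1/0.033) × 4.254 × 0.7248^(2/3) × 0.0081^(1/2) = 9.362 m³/s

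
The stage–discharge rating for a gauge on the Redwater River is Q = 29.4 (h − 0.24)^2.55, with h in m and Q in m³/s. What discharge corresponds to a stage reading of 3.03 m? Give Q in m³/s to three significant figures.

Q = 29.4 × (3.03 − 0.24)^2.55 = 29.4 × 2.79^2.55 = 402.4 m³/s

402 m³/s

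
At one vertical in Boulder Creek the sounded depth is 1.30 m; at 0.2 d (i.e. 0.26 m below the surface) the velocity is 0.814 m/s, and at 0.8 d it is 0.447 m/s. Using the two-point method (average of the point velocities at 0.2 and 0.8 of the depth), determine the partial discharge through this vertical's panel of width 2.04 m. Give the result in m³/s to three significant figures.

v̄ = (0.814 + 0.447) / 2 = 0.6305 m/s
q = v̄ × d × w = 0.6305 × 1.30 × 2.04 = 1.672 m³/s

1.67 m³/s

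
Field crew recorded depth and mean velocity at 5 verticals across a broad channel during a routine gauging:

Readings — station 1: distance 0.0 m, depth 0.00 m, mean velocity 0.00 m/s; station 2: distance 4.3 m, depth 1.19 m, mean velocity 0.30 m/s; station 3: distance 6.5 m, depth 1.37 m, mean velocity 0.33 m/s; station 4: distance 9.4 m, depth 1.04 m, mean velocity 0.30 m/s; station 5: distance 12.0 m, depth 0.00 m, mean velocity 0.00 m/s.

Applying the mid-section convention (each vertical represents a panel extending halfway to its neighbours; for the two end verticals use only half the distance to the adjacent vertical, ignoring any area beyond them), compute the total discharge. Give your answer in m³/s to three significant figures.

3.17 m³/s

w_2 = (6.5 − 0.0)/2 = 3.25 m; q_2 = 0.30 × 1.19 × 3.25 = 1.160 m³/s
w_3 = (9.4 − 4.3)/2 = 2.55 m; q_3 = 0.33 × 1.37 × 2.55 = 1.153 m³/s
w_4 = (12.0 − 6.5)/2 = 2.75 m; q_4 = 0.30 × 1.04 × 2.75 = 0.8580 m³/s
Stations 1, 5 contribute zero (depth or velocity is 0).
Q = Σ qᵢ = 3.171 m³/s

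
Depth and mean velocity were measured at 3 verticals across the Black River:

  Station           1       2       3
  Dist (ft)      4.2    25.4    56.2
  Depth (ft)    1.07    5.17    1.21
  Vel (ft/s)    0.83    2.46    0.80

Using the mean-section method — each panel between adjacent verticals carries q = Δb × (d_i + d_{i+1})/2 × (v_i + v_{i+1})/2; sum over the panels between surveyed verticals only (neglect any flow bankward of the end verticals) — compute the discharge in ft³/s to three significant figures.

Panel 1-2: Δb = 21.2 ft, d̄ = (1.07+5.17)/2 = 3.12, v̄ = (0.83+2.46)/2 = 1.645 → q = 21.2×3.12×1.645 = 108.8 ft³/s
Panel 2-3: Δb = 30.8 ft, d̄ = (5.17+1.21)/2 = 3.19, v̄ = (2.46+0.80)/2 = 1.63 → q = 30.8×3.19×1.63 = 160.2 ft³/s
Q = Σ q = 269.0 ft³/s

269 ft³/s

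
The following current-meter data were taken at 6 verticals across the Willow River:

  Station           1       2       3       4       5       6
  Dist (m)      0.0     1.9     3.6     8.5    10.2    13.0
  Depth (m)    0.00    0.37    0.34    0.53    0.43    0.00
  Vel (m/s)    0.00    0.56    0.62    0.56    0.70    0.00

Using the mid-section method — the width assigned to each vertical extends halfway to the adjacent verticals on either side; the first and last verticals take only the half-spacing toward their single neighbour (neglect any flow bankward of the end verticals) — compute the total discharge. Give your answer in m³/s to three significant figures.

w_2 = (3.6 − 0.0)/2 = 1.8 m; q_2 = 0.56 × 0.37 × 1.8 = 0.3730 m³/s
w_3 = (8.5 − 1.9)/2 = 3.3 m; q_3 = 0.62 × 0.34 × 3.3 = 0.6956 m³/s
w_4 = (10.2 − 3.6)/2 = 3.3 m; q_4 = 0.56 × 0.53 × 3.3 = 0.9794 m³/s
w_5 = (13.0 − 8.5)/2 = 2.25 m; q_5 = 0.70 × 0.43 × 2.25 = 0.6773 m³/s
Stations 1, 6 contribute zero (depth or velocity is 0).
Q = Σ qᵢ = 2.725 m³/s

2.73 m³/s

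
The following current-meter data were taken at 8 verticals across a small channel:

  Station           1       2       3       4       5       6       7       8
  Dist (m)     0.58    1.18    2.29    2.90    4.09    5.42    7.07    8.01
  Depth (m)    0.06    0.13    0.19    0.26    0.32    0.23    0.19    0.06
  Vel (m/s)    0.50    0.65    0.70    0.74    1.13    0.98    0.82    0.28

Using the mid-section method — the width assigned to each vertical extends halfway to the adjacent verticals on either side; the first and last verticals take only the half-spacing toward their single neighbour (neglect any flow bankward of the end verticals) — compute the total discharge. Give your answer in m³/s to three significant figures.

1.37 m³/s

w_1 = (1.18 − 0.58)/2 = 0.3 m; q_1 = 0.50 × 0.06 × 0.3 = 0.009000 m³/s
w_2 = (2.29 − 0.58)/2 = 0.855 m; q_2 = 0.65 × 0.13 × 0.855 = 0.07225 m³/s
w_3 = (2.90 − 1.18)/2 = 0.86 m; q_3 = 0.70 × 0.19 × 0.86 = 0.1144 m³/s
w_4 = (4.09 − 2.29)/2 = 0.9 m; q_4 = 0.74 × 0.26 × 0.9 = 0.1732 m³/s
w_5 = (5.42 − 2.90)/2 = 1.26 m; q_5 = 1.13 × 0.32 × 1.26 = 0.4556 m³/s
w_6 = (7.07 − 4.09)/2 = 1.49 m; q_6 = 0.98 × 0.23 × 1.49 = 0.3358 m³/s
w_7 = (8.01 − 5.42)/2 = 1.295 m; q_7 = 0.82 × 0.19 × 1.295 = 0.2018 m³/s
w_8 = (8.01 − 7.07)/2 = 0.47 m; q_8 = 0.28 × 0.06 × 0.47 = 0.007896 m³/s
Q = Σ qᵢ = 1.370 m³/s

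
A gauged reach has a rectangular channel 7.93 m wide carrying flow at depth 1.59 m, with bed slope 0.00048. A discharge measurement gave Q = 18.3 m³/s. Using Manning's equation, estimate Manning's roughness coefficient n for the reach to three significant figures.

A = b·y = 7.93 × 1.59 = 12.61 m²
P = b + 2y = 7.93 + 2×1.59 = 11.11 m
R = A/P = 12.61/11.11 = 1.135 m
n = (1/Q)·A·R^(2/3)·S^(1/2) = (1/18.3) × 12.61 × 1.088 × 0.02191 = 0.01642

0.0164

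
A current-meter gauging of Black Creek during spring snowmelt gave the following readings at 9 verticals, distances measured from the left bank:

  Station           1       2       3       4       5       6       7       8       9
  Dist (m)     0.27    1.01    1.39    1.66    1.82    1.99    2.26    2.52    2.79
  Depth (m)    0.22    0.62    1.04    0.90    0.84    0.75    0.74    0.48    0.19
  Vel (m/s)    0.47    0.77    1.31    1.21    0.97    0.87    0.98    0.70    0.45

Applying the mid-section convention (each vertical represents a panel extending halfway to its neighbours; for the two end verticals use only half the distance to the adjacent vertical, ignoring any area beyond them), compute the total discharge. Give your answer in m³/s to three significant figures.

w_1 = (1.01 − 0.27)/2 = 0.37 m; q_1 = 0.47 × 0.22 × 0.37 = 0.03826 m³/s
w_2 = (1.39 − 0.27)/2 = 0.56 m; q_2 = 0.77 × 0.62 × 0.56 = 0.2673 m³/s
w_3 = (1.66 − 1.01)/2 = 0.325 m; q_3 = 1.31 × 1.04 × 0.325 = 0.4428 m³/s
w_4 = (1.82 − 1.39)/2 = 0.215 m; q_4 = 1.21 × 0.90 × 0.215 = 0.2341 m³/s
w_5 = (1.99 − 1.66)/2 = 0.165 m; q_5 = 0.97 × 0.84 × 0.165 = 0.1344 m³/s
w_6 = (2.26 − 1.82)/2 = 0.22 m; q_6 = 0.87 × 0.75 × 0.22 = 0.1436 m³/s
w_7 = (2.52 − 1.99)/2 = 0.265 m; q_7 = 0.98 × 0.74 × 0.265 = 0.1922 m³/s
w_8 = (2.79 − 2.26)/2 = 0.265 m; q_8 = 0.70 × 0.48 × 0.265 = 0.08904 m³/s
w_9 = (2.79 − 2.52)/2 = 0.135 m; q_9 = 0.45 × 0.19 × 0.135 = 0.01154 m³/s
Q = Σ qᵢ = 1.553 m³/s

1.55 m³/s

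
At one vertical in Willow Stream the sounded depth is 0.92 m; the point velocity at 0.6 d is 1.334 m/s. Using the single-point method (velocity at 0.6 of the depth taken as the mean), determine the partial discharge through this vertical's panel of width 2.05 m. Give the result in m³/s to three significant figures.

2.52 m³/s

v̄ = v₀.₆ = 1.334 m/s
q = v̄ × d × w = 1.334 × 0.92 × 2.05 = 2.516 m³/s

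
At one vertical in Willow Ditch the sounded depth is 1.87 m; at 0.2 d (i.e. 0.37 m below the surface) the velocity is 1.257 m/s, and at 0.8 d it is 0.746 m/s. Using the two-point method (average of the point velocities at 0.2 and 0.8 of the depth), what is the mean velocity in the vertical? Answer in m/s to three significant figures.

1.00 m/s

v̄ = (1.257 + 0.746) / 2 = 1.002 m/s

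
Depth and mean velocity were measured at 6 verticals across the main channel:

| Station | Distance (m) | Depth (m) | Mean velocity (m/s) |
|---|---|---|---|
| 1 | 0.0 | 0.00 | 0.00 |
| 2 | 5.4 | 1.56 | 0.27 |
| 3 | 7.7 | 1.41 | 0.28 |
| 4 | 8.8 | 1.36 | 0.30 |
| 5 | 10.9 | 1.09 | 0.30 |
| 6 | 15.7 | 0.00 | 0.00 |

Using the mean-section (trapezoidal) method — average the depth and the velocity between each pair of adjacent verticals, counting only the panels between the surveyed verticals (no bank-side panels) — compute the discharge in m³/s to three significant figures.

Panel 1-2: Δb = 5.4 m, d̄ = (0.00+1.56)/2 = 0.78, v̄ = (0.00+0.27)/2 = 0.135 → q = 5.4×0.78×0.135 = 0.5686 m³/s
Panel 2-3: Δb = 2.3 m, d̄ = (1.56+1.41)/2 = 1.485, v̄ = (0.27+0.28)/2 = 0.275 → q = 2.3×1.485×0.275 = 0.9393 m³/s
Panel 3-4: Δb = 1.1 m, d̄ = (1.41+1.36)/2 = 1.385, v̄ = (0.28+0.30)/2 = 0.29 → q = 1.1×1.385×0.29 = 0.4418 m³/s
Panel 4-5: Δb = 2.1 m, d̄ = (1.36+1.09)/2 = 1.225, v̄ = (0.30+0.30)/2 = 0.3 → q = 2.1×1.225×0.3 = 0.7718 m³/s
Panel 5-6: Δb = 4.8 m, d̄ = (1.09+0.00)/2 = 0.545, v̄ = (0.30+0.00)/2 = 0.15 → q = 4.8×0.545×0.15 = 0.3924 m³/s
Q = Σ q = 3.114 m³/s

3.11 m³/s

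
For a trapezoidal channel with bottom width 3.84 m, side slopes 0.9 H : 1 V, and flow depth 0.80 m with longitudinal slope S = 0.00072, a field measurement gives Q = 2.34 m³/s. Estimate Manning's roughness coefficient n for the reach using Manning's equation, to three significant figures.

A = (b + z·y)·y = (3.84 + 0.9×0.80)×0.80 = 3.648 m²
P = b + 2y√(1+z²) = 3.84 + 2×0.80×√(1+0.9²) = 5.993 m
R = A/P = 3.648/5.993 = 0.6088 m
n = (1/Q)·A·R^(2/3)·S^(1/2) = (1/2.34) × 3.648 × 0.7183 × 0.02683 = 0.03005

0.0300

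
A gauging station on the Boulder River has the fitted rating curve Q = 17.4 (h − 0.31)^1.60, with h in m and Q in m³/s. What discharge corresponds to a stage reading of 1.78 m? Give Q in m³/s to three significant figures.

Q = 17.4 × (1.78 − 0.31)^1.60 = 17.4 × 1.47^1.60 = 32.23 m³/s

32.2 m³/s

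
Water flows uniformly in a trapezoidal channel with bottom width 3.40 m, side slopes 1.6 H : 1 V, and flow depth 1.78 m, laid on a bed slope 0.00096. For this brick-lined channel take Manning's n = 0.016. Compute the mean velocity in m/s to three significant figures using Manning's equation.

2.06 m/s

A = (b + z·y)·y = (3.40 + 1.6×1.78)×1.78 = 11.12 m²
P = b + 2y√(1+z²) = 3.40 + 2×1.78×√(1+1.6²) = 10.12 m
R = A/P = 11.12/10.12 = 1.099 m
Q = (1/n)·A·R^(2/3)·S^(1/2) = (1/0.016) × 11.12 × 1.099^(2/3) × 0.00096^(1/2) = 22.94 m³/s
V = Q/A = 22.94/11.12 = 2.063 m/s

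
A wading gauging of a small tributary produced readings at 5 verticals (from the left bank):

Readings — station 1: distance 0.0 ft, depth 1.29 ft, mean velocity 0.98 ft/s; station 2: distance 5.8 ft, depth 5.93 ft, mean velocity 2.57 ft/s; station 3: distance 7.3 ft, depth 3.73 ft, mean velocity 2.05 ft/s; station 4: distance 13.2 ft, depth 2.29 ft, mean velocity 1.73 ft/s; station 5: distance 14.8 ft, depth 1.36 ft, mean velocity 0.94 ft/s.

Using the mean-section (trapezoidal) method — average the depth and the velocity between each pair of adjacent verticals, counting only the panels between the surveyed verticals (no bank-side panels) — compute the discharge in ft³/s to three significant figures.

91.4 ft³/s

Panel 1-2: Δb = 5.8 ft, d̄ = (1.29+5.93)/2 = 3.61, v̄ = (0.98+2.57)/2 = 1.775 → q = 5.8×3.61×1.775 = 37.16 ft³/s
Panel 2-3: Δb = 1.5 ft, d̄ = (5.93+3.73)/2 = 4.83, v̄ = (2.57+2.05)/2 = 2.31 → q = 1.5×4.83×2.31 = 16.74 ft³/s
Panel 3-4: Δb = 5.9 ft, d̄ = (3.73+2.29)/2 = 3.01, v̄ = (2.05+1.73)/2 = 1.89 → q = 5.9×3.01×1.89 = 33.56 ft³/s
Panel 4-5: Δb = 1.6 ft, d̄ = (2.29+1.36)/2 = 1.825, v̄ = (1.73+0.94)/2 = 1.335 → q = 1.6×1.825×1.335 = 3.898 ft³/s
Q = Σ q = 91.36 ft³/s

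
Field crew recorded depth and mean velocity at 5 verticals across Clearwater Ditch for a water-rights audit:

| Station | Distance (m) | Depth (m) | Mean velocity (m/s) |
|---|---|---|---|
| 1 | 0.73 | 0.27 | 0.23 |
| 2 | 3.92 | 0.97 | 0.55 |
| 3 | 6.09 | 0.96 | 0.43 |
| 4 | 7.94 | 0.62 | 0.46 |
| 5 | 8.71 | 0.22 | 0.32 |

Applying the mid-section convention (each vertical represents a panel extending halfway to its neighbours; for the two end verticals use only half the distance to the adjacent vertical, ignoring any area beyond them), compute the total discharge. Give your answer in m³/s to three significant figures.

w_1 = (3.92 − 0.73)/2 = 1.595 m; q_1 = 0.23 × 0.27 × 1.595 = 0.09905 m³/s
w_2 = (6.09 − 0.73)/2 = 2.68 m; q_2 = 0.55 × 0.97 × 2.68 = 1.430 m³/s
w_3 = (7.94 − 3.92)/2 = 2.01 m; q_3 = 0.43 × 0.96 × 2.01 = 0.8297 m³/s
w_4 = (8.71 − 6.09)/2 = 1.31 m; q_4 = 0.46 × 0.62 × 1.31 = 0.3736 m³/s
w_5 = (8.71 − 7.94)/2 = 0.385 m; q_5 = 0.32 × 0.22 × 0.385 = 0.02710 m³/s
Q = Σ qᵢ = 2.759 m³/s

2.76 m³/s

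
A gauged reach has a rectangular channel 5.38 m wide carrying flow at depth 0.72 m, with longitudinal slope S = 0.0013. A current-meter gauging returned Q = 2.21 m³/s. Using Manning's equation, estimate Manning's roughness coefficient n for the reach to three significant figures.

A = b·y = 5.38 × 0.72 = 3.874 m²
P = b + 2y = 5.38 + 2×0.72 = 6.820 m
R = A/P = 3.874/6.820 = 0.5680 m
n = (1/Q)·A·R^(2/3)·S^(1/2) = (1/2.21) × 3.874 × 0.6858 × 0.03606 = 0.04334

0.0433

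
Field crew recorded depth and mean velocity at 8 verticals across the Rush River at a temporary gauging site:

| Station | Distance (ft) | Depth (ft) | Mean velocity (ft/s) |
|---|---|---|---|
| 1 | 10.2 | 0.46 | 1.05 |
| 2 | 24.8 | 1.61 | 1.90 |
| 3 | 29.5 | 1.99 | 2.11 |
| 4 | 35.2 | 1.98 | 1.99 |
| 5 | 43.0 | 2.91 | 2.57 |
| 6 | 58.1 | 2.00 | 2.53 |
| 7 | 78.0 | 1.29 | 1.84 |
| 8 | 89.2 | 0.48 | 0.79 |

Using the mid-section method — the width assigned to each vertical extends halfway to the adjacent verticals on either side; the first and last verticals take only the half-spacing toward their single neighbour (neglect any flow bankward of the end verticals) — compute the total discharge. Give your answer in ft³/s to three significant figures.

w_1 = (24.8 − 10.2)/2 = 7.3 ft; q_1 = 1.05 × 0.46 × 7.3 = 3.526 ft³/s
w_2 = (29.5 − 10.2)/2 = 9.65 ft; q_2 = 1.90 × 1.61 × 9.65 = 29.52 ft³/s
w_3 = (35.2 − 24.8)/2 = 5.2 ft; q_3 = 2.11 × 1.99 × 5.2 = 21.83 ft³/s
w_4 = (43.0 − 29.5)/2 = 6.75 ft; q_4 = 1.99 × 1.98 × 6.75 = 26.60 ft³/s
w_5 = (58.1 − 35.2)/2 = 11.45 ft; q_5 = 2.57 × 2.91 × 11.45 = 85.63 ft³/s
w_6 = (78.0 − 43.0)/2 = 17.5 ft; q_6 = 2.53 × 2.00 × 17.5 = 88.55 ft³/s
w_7 = (89.2 − 58.1)/2 = 15.55 ft; q_7 = 1.84 × 1.29 × 15.55 = 36.91 ft³/s
w_8 = (89.2 − 78.0)/2 = 5.6 ft; q_8 = 0.79 × 0.48 × 5.6 = 2.124 ft³/s
Q = Σ qᵢ = 294.7 ft³/s

295 ft³/s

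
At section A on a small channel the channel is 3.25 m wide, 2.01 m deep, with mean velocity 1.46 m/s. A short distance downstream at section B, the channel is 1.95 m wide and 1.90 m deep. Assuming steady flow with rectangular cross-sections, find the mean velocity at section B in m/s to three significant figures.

2.57 m/s

Q = A₁V₁ = (3.25×2.01) × 1.46 = 9.537 m³/s
A₂ = 1.95 × 1.90 = 3.705 m²
V₂ = Q/A₂ = 9.537/3.705 = 2.574 m/s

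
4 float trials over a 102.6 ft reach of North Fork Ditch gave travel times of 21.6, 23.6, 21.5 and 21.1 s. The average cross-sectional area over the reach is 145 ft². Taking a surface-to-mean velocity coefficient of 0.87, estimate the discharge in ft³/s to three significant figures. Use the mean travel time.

590 ft³/s

t̄ = (21.6 + 23.6 + 21.5 + 21.1) / 4 = 21.95 s
v_surface = L / t̄ = 102.6 / 21.95 = 4.674 ft/s
v_mean = 0.87 × 4.674 = 4.067 ft/s
Q = A × v_mean = 145 × 4.067 = 589.7 ft³/s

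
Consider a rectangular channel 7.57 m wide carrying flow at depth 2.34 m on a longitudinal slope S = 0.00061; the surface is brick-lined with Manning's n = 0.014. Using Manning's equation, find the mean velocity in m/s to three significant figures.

A = b·y = 7.57 × 2.34 = 17.71 m²
P = b + 2y = 7.57 + 2×2.34 = 12.25 m
R = A/P = 17.71/12.25 = 1.446 m
Q = (1/n)·A·R^(2/3)·S^(1/2) = (1/0.014) × 17.71 × 1.446^(2/3) × 0.00061^(1/2) = 39.96 m³/s
V = Q/A = 39.96/17.71 = 2.256 m/s

2.26 m/s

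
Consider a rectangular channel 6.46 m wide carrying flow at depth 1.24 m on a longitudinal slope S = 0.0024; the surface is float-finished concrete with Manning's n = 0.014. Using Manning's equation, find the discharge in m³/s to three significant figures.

26.1 m³/s

A = b·y = 6.46 × 1.24 = 8.010 m²
P = b + 2y = 6.46 + 2×1.24 = 8.940 m
R = A/P = 8.010/8.940 = 0.8960 m
Q = (1/n)·A·R^(2/3)·S^(1/2) = (1/0.014) × 8.010 × 0.8960^(2/3) × 0.0024^(1/2) = 26.05 m³/s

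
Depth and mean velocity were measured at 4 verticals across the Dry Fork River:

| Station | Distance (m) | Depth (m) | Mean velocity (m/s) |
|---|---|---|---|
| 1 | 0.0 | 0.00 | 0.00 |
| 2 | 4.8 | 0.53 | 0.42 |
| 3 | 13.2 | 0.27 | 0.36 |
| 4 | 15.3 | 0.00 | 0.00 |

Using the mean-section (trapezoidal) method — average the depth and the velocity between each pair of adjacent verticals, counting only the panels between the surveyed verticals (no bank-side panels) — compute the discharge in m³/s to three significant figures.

1.63 m³/s

Panel 1-2: Δb = 4.8 m, d̄ = (0.00+0.53)/2 = 0.265, v̄ = (0.00+0.42)/2 = 0.21 → q = 4.8×0.265×0.21 = 0.2671 m³/s
Panel 2-3: Δb = 8.4 m, d̄ = (0.53+0.27)/2 = 0.4, v̄ = (0.42+0.36)/2 = 0.39 → q = 8.4×0.4×0.39 = 1.310 m³/s
Panel 3-4: Δb = 2.1 m, d̄ = (0.27+0.00)/2 = 0.135, v̄ = (0.36+0.00)/2 = 0.18 → q = 2.1×0.135×0.18 = 0.05103 m³/s
Q = Σ q = 1.629 m³/s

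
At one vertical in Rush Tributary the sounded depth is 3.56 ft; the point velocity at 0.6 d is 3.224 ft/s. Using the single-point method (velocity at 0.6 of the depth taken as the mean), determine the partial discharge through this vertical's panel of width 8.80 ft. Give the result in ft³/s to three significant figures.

v̄ = v₀.₆ = 3.224 ft/s
q = v̄ × d × w = 3.224 × 3.56 × 8.80 = 101.0 ft³/s

101 ft³/s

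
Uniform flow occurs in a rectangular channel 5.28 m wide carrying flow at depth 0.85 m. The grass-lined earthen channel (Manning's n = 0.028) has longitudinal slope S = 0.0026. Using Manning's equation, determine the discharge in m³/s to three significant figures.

A = b·y = 5.28 × 0.85 = 4.488 m²
P = b + 2y = 5.28 + 2×0.85 = 6.980 m
R = A/P = 4.488/6.980 = 0.6430 m
Q = (1/n)·A·R^(2/3)·S^(1/2) = (1/0.028) × 4.488 × 0.6430^(2/3) × 0.0026^(1/2) = 6.089 m³/s

6.09 m³/s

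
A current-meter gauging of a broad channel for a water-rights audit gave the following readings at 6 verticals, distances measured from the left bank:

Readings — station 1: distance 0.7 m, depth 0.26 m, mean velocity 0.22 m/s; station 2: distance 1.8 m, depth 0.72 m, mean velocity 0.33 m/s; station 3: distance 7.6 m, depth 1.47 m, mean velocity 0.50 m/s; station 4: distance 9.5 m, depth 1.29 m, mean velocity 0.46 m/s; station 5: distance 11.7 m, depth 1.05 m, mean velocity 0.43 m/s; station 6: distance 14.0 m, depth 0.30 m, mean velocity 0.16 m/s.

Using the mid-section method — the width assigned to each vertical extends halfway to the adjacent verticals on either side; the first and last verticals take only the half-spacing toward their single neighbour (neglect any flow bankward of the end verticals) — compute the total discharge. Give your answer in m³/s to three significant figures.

5.97 m³/s

w_1 = (1.8 − 0.7)/2 = 0.55 m; q_1 = 0.22 × 0.26 × 0.55 = 0.03146 m³/s
w_2 = (7.6 − 0.7)/2 = 3.45 m; q_2 = 0.33 × 0.72 × 3.45 = 0.8197 m³/s
w_3 = (9.5 − 1.8)/2 = 3.85 m; q_3 = 0.50 × 1.47 × 3.85 = 2.830 m³/s
w_4 = (11.7 − 7.6)/2 = 2.05 m; q_4 = 0.46 × 1.29 × 2.05 = 1.216 m³/s
w_5 = (14.0 − 9.5)/2 = 2.25 m; q_5 = 0.43 × 1.05 × 2.25 = 1.016 m³/s
w_6 = (14.0 − 11.7)/2 = 1.15 m; q_6 = 0.16 × 0.30 × 1.15 = 0.05520 m³/s
Q = Σ qᵢ = 5.968 m³/s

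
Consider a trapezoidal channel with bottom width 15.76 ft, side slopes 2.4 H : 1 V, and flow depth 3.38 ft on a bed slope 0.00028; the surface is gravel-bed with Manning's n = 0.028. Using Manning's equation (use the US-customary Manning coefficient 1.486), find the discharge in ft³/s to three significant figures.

129 ft³/s

A = (b + z·y)·y = (15.76 + 2.4×3.38)×3.38 = 80.69 ft²
P = b + 2y√(1+z²) = 15.76 + 2×3.38×√(1+2.4²) = 33.34 ft
R = A/P = 80.69/33.34 = 2.420 ft
Q = (1.486/n)·A·R^(2/3)·S^(1/2) = (1.486/0.028) × 80.69 × 2.420^(2/3) × 0.00028^(1/2) = 129.2 ft³/s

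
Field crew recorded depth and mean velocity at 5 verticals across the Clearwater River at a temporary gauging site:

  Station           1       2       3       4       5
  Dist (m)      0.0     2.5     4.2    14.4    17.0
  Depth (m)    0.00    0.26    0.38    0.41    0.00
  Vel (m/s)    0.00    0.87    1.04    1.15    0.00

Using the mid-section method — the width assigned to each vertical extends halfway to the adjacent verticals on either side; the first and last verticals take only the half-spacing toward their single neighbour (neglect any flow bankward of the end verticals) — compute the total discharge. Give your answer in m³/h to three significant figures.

21000 m³/h

w_2 = (4.2 − 0.0)/2 = 2.1 m; q_2 = 0.87 × 0.26 × 2.1 = 0.4750 m³/s
w_3 = (14.4 − 2.5)/2 = 5.95 m; q_3 = 1.04 × 0.38 × 5.95 = 2.351 m³/s
w_4 = (17.0 − 4.2)/2 = 6.4 m; q_4 = 1.15 × 0.41 × 6.4 = 3.018 m³/s
Stations 1, 5 contribute zero (depth or velocity is 0).
Q = Σ qᵢ = 5.844 m³/s
= 5.844 × 3600 = 21040 m³/h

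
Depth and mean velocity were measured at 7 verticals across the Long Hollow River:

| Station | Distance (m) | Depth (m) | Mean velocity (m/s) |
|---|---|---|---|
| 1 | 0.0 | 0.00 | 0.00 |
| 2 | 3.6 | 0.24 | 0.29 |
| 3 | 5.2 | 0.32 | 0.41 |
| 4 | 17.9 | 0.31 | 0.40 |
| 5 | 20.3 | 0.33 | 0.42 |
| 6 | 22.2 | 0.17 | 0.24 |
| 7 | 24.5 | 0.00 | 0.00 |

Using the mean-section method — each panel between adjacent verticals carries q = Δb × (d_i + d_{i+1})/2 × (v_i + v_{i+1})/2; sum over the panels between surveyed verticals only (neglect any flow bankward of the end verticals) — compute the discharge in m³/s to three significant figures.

2.33 m³/s

Panel 1-2: Δb = 3.6 m, d̄ = (0.00+0.24)/2 = 0.12, v̄ = (0.00+0.29)/2 = 0.145 → q = 3.6×0.12×0.145 = 0.06264 m³/s
Panel 2-3: Δb = 1.6 m, d̄ = (0.24+0.32)/2 = 0.28, v̄ = (0.29+0.41)/2 = 0.35 → q = 1.6×0.28×0.35 = 0.1568 m³/s
Panel 3-4: Δb = 12.7 m, d̄ = (0.32+0.31)/2 = 0.315, v̄ = (0.41+0.40)/2 = 0.405 → q = 12.7×0.315×0.405 = 1.620 m³/s
Panel 4-5: Δb = 2.4 m, d̄ = (0.31+0.33)/2 = 0.32, v̄ = (0.40+0.42)/2 = 0.41 → q = 2.4×0.32×0.41 = 0.3149 m³/s
Panel 5-6: Δb = 1.9 m, d̄ = (0.33+0.17)/2 = 0.25, v̄ = (0.42+0.24)/2 = 0.33 → q = 1.9×0.25×0.33 = 0.1568 m³/s
Panel 6-7: Δb = 2.3 m, d̄ = (0.17+0.00)/2 = 0.085, v̄ = (0.24+0.00)/2 = 0.12 → q = 2.3×0.085×0.12 = 0.02346 m³/s
Q = Σ q = 2.335 m³/s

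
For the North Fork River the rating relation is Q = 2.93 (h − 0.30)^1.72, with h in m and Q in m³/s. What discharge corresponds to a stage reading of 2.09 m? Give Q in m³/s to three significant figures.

Q = 2.93 × (2.09 − 0.30)^1.72 = 2.93 × 1.79^1.72 = 7.976 m³/s

7.98 m³/s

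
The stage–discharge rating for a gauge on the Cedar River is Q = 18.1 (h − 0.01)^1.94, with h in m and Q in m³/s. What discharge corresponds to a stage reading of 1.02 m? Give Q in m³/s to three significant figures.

18.5 m³/s

Q = 18.1 × (1.02 − 0.01)^1.94 = 18.1 × 1.01^1.94 = 18.45 m³/s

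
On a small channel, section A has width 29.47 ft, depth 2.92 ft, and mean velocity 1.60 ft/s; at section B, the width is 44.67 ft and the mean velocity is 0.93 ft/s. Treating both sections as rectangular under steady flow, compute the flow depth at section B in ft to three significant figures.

Q = A₁V₁ = (29.47×2.92) × 1.60 = 137.7 ft³/s
d₂ = Q/(b₂ V₂) = 137.7/(44.67×0.93) = 3.314 ft

3.31 ft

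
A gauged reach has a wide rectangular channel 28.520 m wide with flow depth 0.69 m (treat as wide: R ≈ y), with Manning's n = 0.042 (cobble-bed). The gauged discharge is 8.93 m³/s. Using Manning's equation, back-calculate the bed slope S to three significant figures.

0.000596

A = b·y = 28.520 × 0.69 = 19.68 m²
Wide channel: R ≈ y = 0.69 m
S = (Q·n / (1·A·R^(2/3)))² = (8.93×0.042 / (1×19.68×0.7808))² = 0.0005958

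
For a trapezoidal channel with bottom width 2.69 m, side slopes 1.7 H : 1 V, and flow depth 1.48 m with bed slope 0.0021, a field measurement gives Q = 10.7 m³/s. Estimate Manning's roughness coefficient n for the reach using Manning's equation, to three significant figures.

0.0308

A = (b + z·y)·y = (2.69 + 1.7×1.48)×1.48 = 7.705 m²
P = b + 2y√(1+z²) = 2.69 + 2×1.48×√(1+1.7²) = 8.528 m
R = A/P = 7.705/8.528 = 0.9035 m
n = (1/Q)·A·R^(2/3)·S^(1/2) = (1/10.7) × 7.705 × 0.9346 × 0.04583 = 0.03084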